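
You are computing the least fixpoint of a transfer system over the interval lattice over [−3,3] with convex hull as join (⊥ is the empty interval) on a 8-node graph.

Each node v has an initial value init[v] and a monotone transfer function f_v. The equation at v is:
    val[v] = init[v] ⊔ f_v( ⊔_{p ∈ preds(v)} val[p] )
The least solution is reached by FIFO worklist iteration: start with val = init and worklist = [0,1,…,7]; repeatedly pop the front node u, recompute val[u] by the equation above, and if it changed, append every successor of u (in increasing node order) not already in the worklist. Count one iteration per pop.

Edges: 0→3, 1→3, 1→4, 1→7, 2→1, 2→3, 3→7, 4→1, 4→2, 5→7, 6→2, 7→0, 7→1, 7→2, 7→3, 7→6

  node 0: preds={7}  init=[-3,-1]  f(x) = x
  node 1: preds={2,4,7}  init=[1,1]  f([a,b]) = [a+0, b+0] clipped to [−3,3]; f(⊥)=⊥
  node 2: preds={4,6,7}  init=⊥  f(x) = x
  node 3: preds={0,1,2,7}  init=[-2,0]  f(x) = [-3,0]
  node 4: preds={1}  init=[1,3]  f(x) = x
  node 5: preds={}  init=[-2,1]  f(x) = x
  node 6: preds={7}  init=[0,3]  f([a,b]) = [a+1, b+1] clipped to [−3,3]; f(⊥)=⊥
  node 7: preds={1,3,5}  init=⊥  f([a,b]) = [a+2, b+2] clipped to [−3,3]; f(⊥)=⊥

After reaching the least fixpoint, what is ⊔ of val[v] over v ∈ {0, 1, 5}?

Worklist (17 pops):
  #1 pop 0: in=⊥ → [-3,-1] (no change)
  #2 pop 1: in=[1,3] → [1,3] (was [1,1]); enqueue []
  #3 pop 2: in=[0,3] → [0,3] (was ⊥); enqueue [1]
  #4 pop 3: in=[-3,3] → [-3,0] (was [-2,0]); enqueue []
  #5 pop 4: in=[1,3] → [1,3] (no change)
  #6 pop 5: in=⊥ → [-2,1] (no change)
  #7 pop 6: in=⊥ → [0,3] (no change)
  #8 pop 7: in=[-3,3] → [-1,3] (was ⊥); enqueue [0,2,3,6]
  #9 pop 1: in=[-1,3] → [-1,3] (was [1,3]); enqueue [4,7]
  #10 pop 0: in=[-1,3] → [-3,3] (was [-3,-1]); enqueue []
  #11 pop 2: in=[-1,3] → [-1,3] (was [0,3]); enqueue [1]
  #12 pop 3: in=[-3,3] → [-3,0] (no change)
  #13 pop 6: in=[-1,3] → [0,3] (no change)
  #14 pop 4: in=[-1,3] → [-1,3] (was [1,3]); enqueue [2]
  #15 pop 7: in=[-3,3] → [-1,3] (no change)
  #16 pop 1: in=[-1,3] → [-1,3] (no change)
  #17 pop 2: in=[-1,3] → [-1,3] (no change)

Fixpoint:
  val[0] = [-3,3]
  val[1] = [-1,3]
  val[2] = [-1,3]
  val[3] = [-3,0]
  val[4] = [-1,3]
  val[5] = [-2,1]
  val[6] = [0,3]
  val[7] = [-1,3]

[-3,3]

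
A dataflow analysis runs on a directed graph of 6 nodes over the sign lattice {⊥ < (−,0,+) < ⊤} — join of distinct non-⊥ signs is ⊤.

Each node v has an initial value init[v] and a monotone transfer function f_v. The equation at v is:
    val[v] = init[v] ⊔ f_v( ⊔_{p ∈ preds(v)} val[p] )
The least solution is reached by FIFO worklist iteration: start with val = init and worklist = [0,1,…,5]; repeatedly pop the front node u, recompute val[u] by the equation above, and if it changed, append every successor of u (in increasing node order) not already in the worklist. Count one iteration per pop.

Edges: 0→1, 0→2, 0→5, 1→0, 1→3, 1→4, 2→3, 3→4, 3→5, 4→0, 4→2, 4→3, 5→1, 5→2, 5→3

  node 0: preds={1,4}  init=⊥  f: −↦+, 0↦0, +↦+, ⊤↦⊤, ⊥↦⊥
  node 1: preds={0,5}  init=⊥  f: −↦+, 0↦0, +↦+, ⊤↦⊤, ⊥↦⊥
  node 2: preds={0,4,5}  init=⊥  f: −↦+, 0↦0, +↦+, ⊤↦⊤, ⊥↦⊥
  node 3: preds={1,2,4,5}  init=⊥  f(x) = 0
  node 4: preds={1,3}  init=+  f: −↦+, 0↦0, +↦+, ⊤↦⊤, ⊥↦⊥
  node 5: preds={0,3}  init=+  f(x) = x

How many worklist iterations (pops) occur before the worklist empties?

14

Worklist (14 pops):
  #1 pop 0: in=+ → + (was ⊥); enqueue []
  #2 pop 1: in=+ → + (was ⊥); enqueue [0]
  #3 pop 2: in=+ → + (was ⊥); enqueue []
  #4 pop 3: in=+ → 0 (was ⊥); enqueue []
  #5 pop 4: in=⊤ → ⊤ (was +); enqueue [2,3]
  #6 pop 5: in=⊤ → ⊤ (was +); enqueue [1]
  #7 pop 0: in=⊤ → ⊤ (was +); enqueue [5]
  #8 pop 2: in=⊤ → ⊤ (was +); enqueue []
  #9 pop 3: in=⊤ → 0 (no change)
  #10 pop 1: in=⊤ → ⊤ (was +); enqueue [0,3,4]
  #11 pop 5: in=⊤ → ⊤ (no change)
  #12 pop 0: in=⊤ → ⊤ (no change)
  #13 pop 3: in=⊤ → 0 (no change)
  #14 pop 4: in=⊤ → ⊤ (no change)

Fixpoint:
  val[0] = ⊤
  val[1] = ⊤
  val[2] = ⊤
  val[3] = 0
  val[4] = ⊤
  val[5] = ⊤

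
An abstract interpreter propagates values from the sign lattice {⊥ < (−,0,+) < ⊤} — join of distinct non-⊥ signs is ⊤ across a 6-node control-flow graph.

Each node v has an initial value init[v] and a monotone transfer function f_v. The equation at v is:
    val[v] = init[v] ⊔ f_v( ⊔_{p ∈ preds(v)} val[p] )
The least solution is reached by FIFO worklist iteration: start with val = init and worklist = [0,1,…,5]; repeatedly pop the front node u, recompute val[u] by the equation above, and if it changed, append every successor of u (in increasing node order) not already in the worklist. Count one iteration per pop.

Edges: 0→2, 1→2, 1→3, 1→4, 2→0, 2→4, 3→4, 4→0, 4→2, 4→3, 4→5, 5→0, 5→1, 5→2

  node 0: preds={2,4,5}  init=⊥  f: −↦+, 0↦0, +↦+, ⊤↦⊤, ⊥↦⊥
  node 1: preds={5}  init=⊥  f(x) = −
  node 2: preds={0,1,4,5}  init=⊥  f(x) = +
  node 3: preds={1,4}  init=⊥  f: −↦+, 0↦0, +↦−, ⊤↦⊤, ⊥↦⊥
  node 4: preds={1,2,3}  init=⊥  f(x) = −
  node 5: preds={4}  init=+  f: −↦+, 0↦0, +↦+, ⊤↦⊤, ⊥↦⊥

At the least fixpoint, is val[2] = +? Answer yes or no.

yes

Trace (9 dequeues):
  [1] u=0 | in + | out + | prev ⊥ | push {}
  [2] u=1 | in + | out − | prev ⊥ | push {}
  [3] u=2 | in ⊤ | out + | prev ⊥ | push {0}
  [4] u=3 | in − | out + | prev ⊥ | push {}
  [5] u=4 | in ⊤ | out − | prev ⊥ | push {2,3}
  [6] u=5 | in − | out + | ==
  [7] u=0 | in ⊤ | out ⊤ | prev + | push {}
  [8] u=2 | in ⊤ | out + | ==
  [9] u=3 | in − | out + | ==

Converged values:
  [0] ⊤
  [1] −
  [2] +
  [3] +
  [4] −
  [5] +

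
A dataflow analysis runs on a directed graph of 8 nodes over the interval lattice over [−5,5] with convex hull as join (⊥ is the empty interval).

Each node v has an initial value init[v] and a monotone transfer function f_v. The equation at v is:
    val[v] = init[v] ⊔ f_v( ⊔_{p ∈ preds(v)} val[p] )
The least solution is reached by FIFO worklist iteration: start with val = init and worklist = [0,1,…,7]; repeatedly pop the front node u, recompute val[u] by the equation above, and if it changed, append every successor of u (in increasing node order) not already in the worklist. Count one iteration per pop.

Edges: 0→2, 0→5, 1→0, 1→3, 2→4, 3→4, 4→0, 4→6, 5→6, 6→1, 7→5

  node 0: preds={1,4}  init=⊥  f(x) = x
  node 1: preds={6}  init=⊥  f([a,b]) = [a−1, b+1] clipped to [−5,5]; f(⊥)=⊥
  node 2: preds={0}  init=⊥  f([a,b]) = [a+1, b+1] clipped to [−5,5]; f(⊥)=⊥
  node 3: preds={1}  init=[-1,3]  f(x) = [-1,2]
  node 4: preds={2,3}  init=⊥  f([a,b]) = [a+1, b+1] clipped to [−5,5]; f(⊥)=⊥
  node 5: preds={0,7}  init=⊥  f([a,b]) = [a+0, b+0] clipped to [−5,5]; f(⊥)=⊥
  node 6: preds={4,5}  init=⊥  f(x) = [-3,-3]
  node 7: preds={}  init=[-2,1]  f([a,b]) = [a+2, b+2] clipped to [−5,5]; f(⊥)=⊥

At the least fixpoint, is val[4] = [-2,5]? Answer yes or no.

Iteration log — 25 steps:
  step 1. node 0  ⊔preds=⊥  new=⊥  stable
  step 2. node 1  ⊔preds=⊥  new=⊥  stable
  step 3. node 2  ⊔preds=⊥  new=⊥  stable
  step 4. node 3  ⊔preds=⊥  new=[-1,3]  stable
  step 5. node 4  ⊔preds=[-1,3]  new=[0,4]  old=⊥  +wl: 0
  step 6. node 5  ⊔preds=[-2,1]  new=[-2,1]  old=⊥  +wl: 
  step 7. node 6  ⊔preds=[-2,4]  new=[-3,-3]  old=⊥  +wl: 1
  step 8. node 7  ⊔preds=⊥  new=[-2,1]  stable
  step 9. node 0  ⊔preds=[0,4]  new=[0,4]  old=⊥  +wl: 2,5
  step 10. node 1  ⊔preds=[-3,-3]  new=[-4,-2]  old=⊥  +wl: 0,3
  step 11. node 2  ⊔preds=[0,4]  new=[1,5]  old=⊥  +wl: 4
  step 12. node 5  ⊔preds=[-2,4]  new=[-2,4]  old=[-2,1]  +wl: 6
  step 13. node 0  ⊔preds=[-4,4]  new=[-4,4]  old=[0,4]  +wl: 2,5
  step 14. node 3  ⊔preds=[-4,-2]  new=[-1,3]  stable
  step 15. node 4  ⊔preds=[-1,5]  new=[0,5]  old=[0,4]  +wl: 0
  step 16. node 6  ⊔preds=[-2,5]  new=[-3,-3]  stable
  step 17. node 2  ⊔preds=[-4,4]  new=[-3,5]  old=[1,5]  +wl: 4
  step 18. node 5  ⊔preds=[-4,4]  new=[-4,4]  old=[-2,4]  +wl: 6
  step 19. node 0  ⊔preds=[-4,5]  new=[-4,5]  old=[-4,4]  +wl: 2,5
  step 20. node 4  ⊔preds=[-3,5]  new=[-2,5]  old=[0,5]  +wl: 0
  step 21. node 6  ⊔preds=[-4,5]  new=[-3,-3]  stable
  step 22. node 2  ⊔preds=[-4,5]  new=[-3,5]  stable
  step 23. node 5  ⊔preds=[-4,5]  new=[-4,5]  old=[-4,4]  +wl: 6
  step 24. node 0  ⊔preds=[-4,5]  new=[-4,5]  stable
  step 25. node 6  ⊔preds=[-4,5]  new=[-3,-3]  stable

Least fixpoint reached:
  node 0: [-4,5]
  node 1: [-4,-2]
  node 2: [-3,5]
  node 3: [-1,3]
  node 4: [-2,5]
  node 5: [-4,5]
  node 6: [-3,-3]
  node 7: [-2,1]

yes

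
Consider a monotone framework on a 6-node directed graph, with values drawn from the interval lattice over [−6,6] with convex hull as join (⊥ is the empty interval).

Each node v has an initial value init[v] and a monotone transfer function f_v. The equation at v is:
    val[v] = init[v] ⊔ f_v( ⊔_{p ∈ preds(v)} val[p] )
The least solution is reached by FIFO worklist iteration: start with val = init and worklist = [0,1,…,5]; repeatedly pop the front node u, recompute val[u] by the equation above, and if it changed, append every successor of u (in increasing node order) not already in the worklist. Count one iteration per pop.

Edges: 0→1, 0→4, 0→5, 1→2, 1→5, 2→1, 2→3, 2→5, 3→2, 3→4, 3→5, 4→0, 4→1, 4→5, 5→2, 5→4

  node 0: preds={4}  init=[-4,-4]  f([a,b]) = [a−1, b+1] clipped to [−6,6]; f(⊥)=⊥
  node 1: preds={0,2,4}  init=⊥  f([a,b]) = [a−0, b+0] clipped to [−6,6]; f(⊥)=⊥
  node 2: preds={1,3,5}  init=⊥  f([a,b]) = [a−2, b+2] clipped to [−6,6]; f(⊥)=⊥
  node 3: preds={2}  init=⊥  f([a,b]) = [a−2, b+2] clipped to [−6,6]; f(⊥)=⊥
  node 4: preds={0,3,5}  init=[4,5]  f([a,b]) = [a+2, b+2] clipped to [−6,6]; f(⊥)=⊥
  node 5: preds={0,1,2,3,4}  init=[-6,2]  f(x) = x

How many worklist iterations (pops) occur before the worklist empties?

Trace (12 dequeues):
  [1] u=0 | in [4,5] | out [-4,6] | prev [-4,-4] | push {}
  [2] u=1 | in [-4,6] | out [-4,6] | prev ⊥ | push {}
  [3] u=2 | in [-6,6] | out [-6,6] | prev ⊥ | push {1}
  [4] u=3 | in [-6,6] | out [-6,6] | prev ⊥ | push {2}
  [5] u=4 | in [-6,6] | out [-4,6] | prev [4,5] | push {0}
  [6] u=5 | in [-6,6] | out [-6,6] | prev [-6,2] | push {4}
  [7] u=1 | in [-6,6] | out [-6,6] | prev [-4,6] | push {5}
  [8] u=2 | in [-6,6] | out [-6,6] | ==
  [9] u=0 | in [-4,6] | out [-5,6] | prev [-4,6] | push {1}
  [10] u=4 | in [-6,6] | out [-4,6] | ==
  [11] u=5 | in [-6,6] | out [-6,6] | ==
  [12] u=1 | in [-6,6] | out [-6,6] | ==

Converged values:
  [0] [-5,6]
  [1] [-6,6]
  [2] [-6,6]
  [3] [-6,6]
  [4] [-4,6]
  [5] [-6,6]

12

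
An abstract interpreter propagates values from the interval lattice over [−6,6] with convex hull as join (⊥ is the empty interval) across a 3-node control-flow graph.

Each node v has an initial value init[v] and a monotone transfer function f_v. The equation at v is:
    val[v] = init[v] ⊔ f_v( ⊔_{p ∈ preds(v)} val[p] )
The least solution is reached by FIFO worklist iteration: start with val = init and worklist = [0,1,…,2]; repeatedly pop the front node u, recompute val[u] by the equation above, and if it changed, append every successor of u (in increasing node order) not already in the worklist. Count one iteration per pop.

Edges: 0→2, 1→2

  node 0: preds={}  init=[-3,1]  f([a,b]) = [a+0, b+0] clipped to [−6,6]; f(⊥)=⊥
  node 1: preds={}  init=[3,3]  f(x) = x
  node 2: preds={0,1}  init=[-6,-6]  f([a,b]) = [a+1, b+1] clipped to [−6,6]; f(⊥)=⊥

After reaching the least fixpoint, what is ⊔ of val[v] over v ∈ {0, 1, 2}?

Worklist (3 pops):
  #1 pop 0: in=⊥ → [-3,1] (no change)
  #2 pop 1: in=⊥ → [3,3] (no change)
  #3 pop 2: in=[-3,3] → [-6,4] (was [-6,-6]); enqueue []

Fixpoint:
  val[0] = [-3,1]
  val[1] = [3,3]
  val[2] = [-6,4]

[-6,4]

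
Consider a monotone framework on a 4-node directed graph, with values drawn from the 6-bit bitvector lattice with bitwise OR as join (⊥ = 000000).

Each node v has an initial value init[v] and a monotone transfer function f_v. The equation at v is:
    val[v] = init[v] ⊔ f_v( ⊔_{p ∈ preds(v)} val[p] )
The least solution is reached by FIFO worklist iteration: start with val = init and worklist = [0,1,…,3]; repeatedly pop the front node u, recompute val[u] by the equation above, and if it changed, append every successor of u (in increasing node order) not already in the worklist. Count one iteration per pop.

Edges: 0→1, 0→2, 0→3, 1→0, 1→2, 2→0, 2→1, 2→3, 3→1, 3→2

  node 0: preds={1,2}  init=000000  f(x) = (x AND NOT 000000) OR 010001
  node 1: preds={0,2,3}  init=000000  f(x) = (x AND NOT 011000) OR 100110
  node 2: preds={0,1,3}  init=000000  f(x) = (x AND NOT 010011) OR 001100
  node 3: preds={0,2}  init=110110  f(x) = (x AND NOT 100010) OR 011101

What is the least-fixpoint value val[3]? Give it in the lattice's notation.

Worklist (8 pops):
  #1 pop 0: in=000000 → 010001 (was 000000); enqueue []
  #2 pop 1: in=110111 → 100111 (was 000000); enqueue [0]
  #3 pop 2: in=110111 → 101100 (was 000000); enqueue [1]
  #4 pop 3: in=111101 → 111111 (was 110110); enqueue [2]
  #5 pop 0: in=101111 → 111111 (was 010001); enqueue [3]
  #6 pop 1: in=111111 → 100111 (no change)
  #7 pop 2: in=111111 → 101100 (no change)
  #8 pop 3: in=111111 → 111111 (no change)

Fixpoint:
  val[0] = 111111
  val[1] = 100111
  val[2] = 101100
  val[3] = 111111

111111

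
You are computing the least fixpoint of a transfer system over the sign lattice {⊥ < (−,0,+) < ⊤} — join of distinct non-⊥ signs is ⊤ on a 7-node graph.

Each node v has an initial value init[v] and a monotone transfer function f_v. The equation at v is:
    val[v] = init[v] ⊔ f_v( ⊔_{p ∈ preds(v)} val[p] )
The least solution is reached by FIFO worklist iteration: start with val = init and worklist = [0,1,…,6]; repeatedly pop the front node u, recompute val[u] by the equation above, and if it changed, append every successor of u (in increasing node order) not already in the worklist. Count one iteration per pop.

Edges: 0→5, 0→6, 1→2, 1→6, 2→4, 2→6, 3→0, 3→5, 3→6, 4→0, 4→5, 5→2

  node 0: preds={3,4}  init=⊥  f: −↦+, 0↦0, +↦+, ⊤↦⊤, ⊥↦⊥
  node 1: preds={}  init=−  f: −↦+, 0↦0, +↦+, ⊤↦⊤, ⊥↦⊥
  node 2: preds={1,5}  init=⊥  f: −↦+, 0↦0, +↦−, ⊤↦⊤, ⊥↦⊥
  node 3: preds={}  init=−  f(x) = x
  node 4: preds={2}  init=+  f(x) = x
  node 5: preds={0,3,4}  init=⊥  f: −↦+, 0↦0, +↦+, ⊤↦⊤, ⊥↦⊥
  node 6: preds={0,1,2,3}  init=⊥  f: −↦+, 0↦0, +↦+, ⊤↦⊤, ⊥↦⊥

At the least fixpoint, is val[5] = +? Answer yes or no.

no

Iteration log — 12 steps:
  step 1. node 0  ⊔preds=⊤  new=⊤  old=⊥  +wl: 
  step 2. node 1  ⊔preds=⊥  new=−  stable
  step 3. node 2  ⊔preds=−  new=+  old=⊥  +wl: 
  step 4. node 3  ⊔preds=⊥  new=−  stable
  step 5. node 4  ⊔preds=+  new=+  stable
  step 6. node 5  ⊔preds=⊤  new=⊤  old=⊥  +wl: 2
  step 7. node 6  ⊔preds=⊤  new=⊤  old=⊥  +wl: 
  step 8. node 2  ⊔preds=⊤  new=⊤  old=+  +wl: 4,6
  step 9. node 4  ⊔preds=⊤  new=⊤  old=+  +wl: 0,5
  step 10. node 6  ⊔preds=⊤  new=⊤  stable
  step 11. node 0  ⊔preds=⊤  new=⊤  stable
  step 12. node 5  ⊔preds=⊤  new=⊤  stable

Least fixpoint reached:
  node 0: ⊤
  node 1: −
  node 2: ⊤
  node 3: −
  node 4: ⊤
  node 5: ⊤
  node 6: ⊤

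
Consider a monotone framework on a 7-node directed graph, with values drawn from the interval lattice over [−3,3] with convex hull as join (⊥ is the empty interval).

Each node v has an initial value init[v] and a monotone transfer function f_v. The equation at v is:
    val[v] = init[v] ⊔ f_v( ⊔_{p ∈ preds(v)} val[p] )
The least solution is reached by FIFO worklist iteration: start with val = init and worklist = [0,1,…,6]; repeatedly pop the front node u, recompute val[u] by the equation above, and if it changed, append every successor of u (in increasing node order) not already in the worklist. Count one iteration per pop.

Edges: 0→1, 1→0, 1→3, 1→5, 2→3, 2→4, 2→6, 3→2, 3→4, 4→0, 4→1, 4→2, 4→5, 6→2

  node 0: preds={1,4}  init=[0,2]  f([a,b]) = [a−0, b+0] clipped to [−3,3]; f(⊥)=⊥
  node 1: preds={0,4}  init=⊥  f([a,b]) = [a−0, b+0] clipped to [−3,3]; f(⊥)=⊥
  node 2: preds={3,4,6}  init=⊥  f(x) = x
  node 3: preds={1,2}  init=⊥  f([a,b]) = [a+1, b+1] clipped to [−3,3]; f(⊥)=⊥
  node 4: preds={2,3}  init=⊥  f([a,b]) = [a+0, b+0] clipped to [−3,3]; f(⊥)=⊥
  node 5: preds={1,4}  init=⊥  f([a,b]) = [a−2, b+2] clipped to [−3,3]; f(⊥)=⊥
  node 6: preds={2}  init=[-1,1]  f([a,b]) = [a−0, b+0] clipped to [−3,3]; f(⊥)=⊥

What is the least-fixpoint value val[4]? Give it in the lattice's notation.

[-1,3]

Iteration log — 16 steps:
  step 1. node 0  ⊔preds=⊥  new=[0,2]  stable
  step 2. node 1  ⊔preds=[0,2]  new=[0,2]  old=⊥  +wl: 0
  step 3. node 2  ⊔preds=[-1,1]  new=[-1,1]  old=⊥  +wl: 
  step 4. node 3  ⊔preds=[-1,2]  new=[0,3]  old=⊥  +wl: 2
  step 5. node 4  ⊔preds=[-1,3]  new=[-1,3]  old=⊥  +wl: 1
  step 6. node 5  ⊔preds=[-1,3]  new=[-3,3]  old=⊥  +wl: 
  step 7. node 6  ⊔preds=[-1,1]  new=[-1,1]  stable
  step 8. node 0  ⊔preds=[-1,3]  new=[-1,3]  old=[0,2]  +wl: 
  step 9. node 2  ⊔preds=[-1,3]  new=[-1,3]  old=[-1,1]  +wl: 3,4,6
  step 10. node 1  ⊔preds=[-1,3]  new=[-1,3]  old=[0,2]  +wl: 0,5
  step 11. node 3  ⊔preds=[-1,3]  new=[0,3]  stable
  step 12. node 4  ⊔preds=[-1,3]  new=[-1,3]  stable
  step 13. node 6  ⊔preds=[-1,3]  new=[-1,3]  old=[-1,1]  +wl: 2
  step 14. node 0  ⊔preds=[-1,3]  new=[-1,3]  stable
  step 15. node 5  ⊔preds=[-1,3]  new=[-3,3]  stable
  step 16. node 2  ⊔preds=[-1,3]  new=[-1,3]  stable

Least fixpoint reached:
  node 0: [-1,3]
  node 1: [-1,3]
  node 2: [-1,3]
  node 3: [0,3]
  node 4: [-1,3]
  node 5: [-3,3]
  node 6: [-1,3]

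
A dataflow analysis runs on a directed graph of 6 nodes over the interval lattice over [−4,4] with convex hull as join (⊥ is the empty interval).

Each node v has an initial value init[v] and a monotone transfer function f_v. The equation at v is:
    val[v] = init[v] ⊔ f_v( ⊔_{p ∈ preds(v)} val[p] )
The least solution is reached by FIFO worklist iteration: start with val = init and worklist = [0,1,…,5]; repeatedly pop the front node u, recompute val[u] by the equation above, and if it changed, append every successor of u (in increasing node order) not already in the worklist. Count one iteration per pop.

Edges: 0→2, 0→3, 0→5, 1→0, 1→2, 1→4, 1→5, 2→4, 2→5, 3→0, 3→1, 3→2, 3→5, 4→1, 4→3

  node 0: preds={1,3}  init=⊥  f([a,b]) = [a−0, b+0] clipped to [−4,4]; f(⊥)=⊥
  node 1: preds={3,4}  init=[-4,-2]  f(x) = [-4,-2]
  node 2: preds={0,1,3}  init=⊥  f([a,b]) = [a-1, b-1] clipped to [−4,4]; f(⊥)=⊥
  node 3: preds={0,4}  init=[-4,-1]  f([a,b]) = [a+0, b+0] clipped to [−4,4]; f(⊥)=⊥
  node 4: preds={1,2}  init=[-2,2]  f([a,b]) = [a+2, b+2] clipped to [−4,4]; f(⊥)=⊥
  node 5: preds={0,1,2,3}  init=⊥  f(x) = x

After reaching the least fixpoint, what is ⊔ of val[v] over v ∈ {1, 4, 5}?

[-4,4]

Trace (28 dequeues):
  [1] u=0 | in [-4,-1] | out [-4,-1] | prev ⊥ | push {}
  [2] u=1 | in [-4,2] | out [-4,-2] | ==
  [3] u=2 | in [-4,-1] | out [-4,-2] | prev ⊥ | push {}
  [4] u=3 | in [-4,2] | out [-4,2] | prev [-4,-1] | push {0,1,2}
  [5] u=4 | in [-4,-2] | out [-2,2] | ==
  [6] u=5 | in [-4,2] | out [-4,2] | prev ⊥ | push {}
  [7] u=0 | in [-4,2] | out [-4,2] | prev [-4,-1] | push {3,5}
  [8] u=1 | in [-4,2] | out [-4,-2] | ==
  [9] u=2 | in [-4,2] | out [-4,1] | prev [-4,-2] | push {4}
  [10] u=3 | in [-4,2] | out [-4,2] | ==
  [11] u=5 | in [-4,2] | out [-4,2] | ==
  [12] u=4 | in [-4,1] | out [-2,3] | prev [-2,2] | push {1,3}
  [13] u=1 | in [-4,3] | out [-4,-2] | ==
  [14] u=3 | in [-4,3] | out [-4,3] | prev [-4,2] | push {0,1,2,5}
  [15] u=0 | in [-4,3] | out [-4,3] | prev [-4,2] | push {3}
  [16] u=1 | in [-4,3] | out [-4,-2] | ==
  [17] u=2 | in [-4,3] | out [-4,2] | prev [-4,1] | push {4}
  [18] u=5 | in [-4,3] | out [-4,3] | prev [-4,2] | push {}
  [19] u=3 | in [-4,3] | out [-4,3] | ==
  [20] u=4 | in [-4,2] | out [-2,4] | prev [-2,3] | push {1,3}
  [21] u=1 | in [-4,4] | out [-4,-2] | ==
  [22] u=3 | in [-4,4] | out [-4,4] | prev [-4,3] | push {0,1,2,5}
  [23] u=0 | in [-4,4] | out [-4,4] | prev [-4,3] | push {3}
  [24] u=1 | in [-4,4] | out [-4,-2] | ==
  [25] u=2 | in [-4,4] | out [-4,3] | prev [-4,2] | push {4}
  [26] u=5 | in [-4,4] | out [-4,4] | prev [-4,3] | push {}
  [27] u=3 | in [-4,4] | out [-4,4] | ==
  [28] u=4 | in [-4,3] | out [-2,4] | ==

Converged values:
  [0] [-4,4]
  [1] [-4,-2]
  [2] [-4,3]
  [3] [-4,4]
  [4] [-2,4]
  [5] [-4,4]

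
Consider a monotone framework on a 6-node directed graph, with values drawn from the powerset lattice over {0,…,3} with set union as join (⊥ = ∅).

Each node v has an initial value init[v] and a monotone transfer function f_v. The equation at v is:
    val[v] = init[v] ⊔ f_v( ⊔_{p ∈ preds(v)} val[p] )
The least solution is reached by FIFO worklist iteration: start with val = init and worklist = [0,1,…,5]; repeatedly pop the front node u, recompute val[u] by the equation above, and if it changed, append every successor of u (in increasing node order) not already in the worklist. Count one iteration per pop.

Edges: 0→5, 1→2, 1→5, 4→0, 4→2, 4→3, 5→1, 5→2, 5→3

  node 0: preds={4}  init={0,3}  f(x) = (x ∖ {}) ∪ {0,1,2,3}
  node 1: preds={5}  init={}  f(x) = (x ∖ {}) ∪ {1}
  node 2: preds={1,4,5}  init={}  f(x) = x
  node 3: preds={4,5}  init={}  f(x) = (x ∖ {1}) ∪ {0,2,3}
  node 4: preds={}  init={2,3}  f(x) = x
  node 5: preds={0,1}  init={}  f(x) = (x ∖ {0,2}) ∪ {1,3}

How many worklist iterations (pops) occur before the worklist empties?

Trace (10 dequeues):
  [1] u=0 | in {2,3} | out {0,1,2,3} | prev {0,3} | push {}
  [2] u=1 | in {} | out {1} | prev {} | push {}
  [3] u=2 | in {1,2,3} | out {1,2,3} | prev {} | push {}
  [4] u=3 | in {2,3} | out {0,2,3} | prev {} | push {}
  [5] u=4 | in {} | out {2,3} | ==
  [6] u=5 | in {0,1,2,3} | out {1,3} | prev {} | push {1,2,3}
  [7] u=1 | in {1,3} | out {1,3} | prev {1} | push {5}
  [8] u=2 | in {1,2,3} | out {1,2,3} | ==
  [9] u=3 | in {1,2,3} | out {0,2,3} | ==
  [10] u=5 | in {0,1,2,3} | out {1,3} | ==

Converged values:
  [0] {0,1,2,3}
  [1] {1,3}
  [2] {1,2,3}
  [3] {0,2,3}
  [4] {2,3}
  [5] {1,3}

10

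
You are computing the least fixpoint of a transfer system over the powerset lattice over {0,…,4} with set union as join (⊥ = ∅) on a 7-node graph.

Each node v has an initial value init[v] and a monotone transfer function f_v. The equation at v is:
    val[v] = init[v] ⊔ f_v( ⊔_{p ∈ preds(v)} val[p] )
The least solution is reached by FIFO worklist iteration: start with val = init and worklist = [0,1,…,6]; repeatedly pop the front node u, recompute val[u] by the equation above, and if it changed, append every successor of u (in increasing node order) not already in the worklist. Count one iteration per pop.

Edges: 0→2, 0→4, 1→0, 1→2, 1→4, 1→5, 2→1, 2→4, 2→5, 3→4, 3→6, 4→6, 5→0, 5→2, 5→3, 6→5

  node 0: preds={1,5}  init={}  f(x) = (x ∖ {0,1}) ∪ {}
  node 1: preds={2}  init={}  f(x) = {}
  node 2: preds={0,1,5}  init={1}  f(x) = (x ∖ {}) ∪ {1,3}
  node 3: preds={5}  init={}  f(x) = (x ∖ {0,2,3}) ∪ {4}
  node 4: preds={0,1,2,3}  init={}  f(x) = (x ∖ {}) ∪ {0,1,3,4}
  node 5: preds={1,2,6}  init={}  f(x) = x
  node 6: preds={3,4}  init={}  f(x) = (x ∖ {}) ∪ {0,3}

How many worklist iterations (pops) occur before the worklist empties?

Worklist (20 pops):
  #1 pop 0: in={} → {} (no change)
  #2 pop 1: in={1} → {} (no change)
  #3 pop 2: in={} → {1,3} (was {1}); enqueue [1]
  #4 pop 3: in={} → {4} (was {}); enqueue []
  #5 pop 4: in={1,3,4} → {0,1,3,4} (was {}); enqueue []
  #6 pop 5: in={1,3} → {1,3} (was {}); enqueue [0,2,3]
  #7 pop 6: in={0,1,3,4} → {0,1,3,4} (was {}); enqueue [5]
  #8 pop 1: in={1,3} → {} (no change)
  #9 pop 0: in={1,3} → {3} (was {}); enqueue [4]
  #10 pop 2: in={1,3} → {1,3} (no change)
  #11 pop 3: in={1,3} → {1,4} (was {4}); enqueue [6]
  #12 pop 5: in={0,1,3,4} → {0,1,3,4} (was {1,3}); enqueue [0,2,3]
  #13 pop 4: in={1,3,4} → {0,1,3,4} (no change)
  #14 pop 6: in={0,1,3,4} → {0,1,3,4} (no change)
  #15 pop 0: in={0,1,3,4} → {3,4} (was {3}); enqueue [4]
  #16 pop 2: in={0,1,3,4} → {0,1,3,4} (was {1,3}); enqueue [1,5]
  #17 pop 3: in={0,1,3,4} → {1,4} (no change)
  #18 pop 4: in={0,1,3,4} → {0,1,3,4} (no change)
  #19 pop 1: in={0,1,3,4} → {} (no change)
  #20 pop 5: in={0,1,3,4} → {0,1,3,4} (no change)

Fixpoint:
  val[0] = {3,4}
  val[1] = {}
  val[2] = {0,1,3,4}
  val[3] = {1,4}
  val[4] = {0,1,3,4}
  val[5] = {0,1,3,4}
  val[6] = {0,1,3,4}

20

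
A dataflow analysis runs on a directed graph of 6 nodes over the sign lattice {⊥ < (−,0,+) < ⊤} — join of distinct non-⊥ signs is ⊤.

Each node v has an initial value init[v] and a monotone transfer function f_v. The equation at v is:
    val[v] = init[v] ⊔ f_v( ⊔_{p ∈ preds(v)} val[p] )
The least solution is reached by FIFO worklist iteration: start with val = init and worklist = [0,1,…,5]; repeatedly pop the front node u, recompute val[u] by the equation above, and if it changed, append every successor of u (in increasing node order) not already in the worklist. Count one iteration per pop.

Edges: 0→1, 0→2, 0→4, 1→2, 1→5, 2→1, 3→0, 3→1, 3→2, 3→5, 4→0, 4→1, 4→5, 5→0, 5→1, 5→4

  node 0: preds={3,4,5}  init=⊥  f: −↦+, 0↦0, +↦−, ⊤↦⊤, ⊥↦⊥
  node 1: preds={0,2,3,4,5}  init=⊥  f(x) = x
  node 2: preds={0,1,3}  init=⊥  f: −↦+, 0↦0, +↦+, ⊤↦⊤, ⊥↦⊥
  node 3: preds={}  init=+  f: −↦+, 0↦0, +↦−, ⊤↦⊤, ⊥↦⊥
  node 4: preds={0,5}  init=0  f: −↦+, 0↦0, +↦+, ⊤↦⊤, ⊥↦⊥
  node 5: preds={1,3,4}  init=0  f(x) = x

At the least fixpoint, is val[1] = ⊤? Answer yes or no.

yes

Trace (9 dequeues):
  [1] u=0 | in ⊤ | out ⊤ | prev ⊥ | push {}
  [2] u=1 | in ⊤ | out ⊤ | prev ⊥ | push {}
  [3] u=2 | in ⊤ | out ⊤ | prev ⊥ | push {1}
  [4] u=3 | in ⊥ | out + | ==
  [5] u=4 | in ⊤ | out ⊤ | prev 0 | push {0}
  [6] u=5 | in ⊤ | out ⊤ | prev 0 | push {4}
  [7] u=1 | in ⊤ | out ⊤ | ==
  [8] u=0 | in ⊤ | out ⊤ | ==
  [9] u=4 | in ⊤ | out ⊤ | ==

Converged values:
  [0] ⊤
  [1] ⊤
  [2] ⊤
  [3] +
  [4] ⊤
  [5] ⊤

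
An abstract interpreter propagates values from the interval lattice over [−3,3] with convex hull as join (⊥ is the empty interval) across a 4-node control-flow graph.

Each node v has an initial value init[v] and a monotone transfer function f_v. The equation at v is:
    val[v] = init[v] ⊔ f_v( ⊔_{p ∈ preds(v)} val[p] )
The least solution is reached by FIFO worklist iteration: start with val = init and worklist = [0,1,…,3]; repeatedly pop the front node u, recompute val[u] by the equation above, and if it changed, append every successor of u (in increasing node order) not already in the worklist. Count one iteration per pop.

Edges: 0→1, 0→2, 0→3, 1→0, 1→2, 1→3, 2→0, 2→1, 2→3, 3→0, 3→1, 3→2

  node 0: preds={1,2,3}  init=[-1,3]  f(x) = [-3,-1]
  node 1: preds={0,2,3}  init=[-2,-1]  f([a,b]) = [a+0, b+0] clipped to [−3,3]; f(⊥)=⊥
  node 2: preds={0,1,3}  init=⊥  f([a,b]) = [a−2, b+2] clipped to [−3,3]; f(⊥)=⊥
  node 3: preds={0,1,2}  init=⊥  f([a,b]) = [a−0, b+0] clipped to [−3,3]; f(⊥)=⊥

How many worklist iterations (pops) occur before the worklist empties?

7

Trace (7 dequeues):
  [1] u=0 | in [-2,-1] | out [-3,3] | prev [-1,3] | push {}
  [2] u=1 | in [-3,3] | out [-3,3] | prev [-2,-1] | push {0}
  [3] u=2 | in [-3,3] | out [-3,3] | prev ⊥ | push {1}
  [4] u=3 | in [-3,3] | out [-3,3] | prev ⊥ | push {2}
  [5] u=0 | in [-3,3] | out [-3,3] | ==
  [6] u=1 | in [-3,3] | out [-3,3] | ==
  [7] u=2 | in [-3,3] | out [-3,3] | ==

Converged values:
  [0] [-3,3]
  [1] [-3,3]
  [2] [-3,3]
  [3] [-3,3]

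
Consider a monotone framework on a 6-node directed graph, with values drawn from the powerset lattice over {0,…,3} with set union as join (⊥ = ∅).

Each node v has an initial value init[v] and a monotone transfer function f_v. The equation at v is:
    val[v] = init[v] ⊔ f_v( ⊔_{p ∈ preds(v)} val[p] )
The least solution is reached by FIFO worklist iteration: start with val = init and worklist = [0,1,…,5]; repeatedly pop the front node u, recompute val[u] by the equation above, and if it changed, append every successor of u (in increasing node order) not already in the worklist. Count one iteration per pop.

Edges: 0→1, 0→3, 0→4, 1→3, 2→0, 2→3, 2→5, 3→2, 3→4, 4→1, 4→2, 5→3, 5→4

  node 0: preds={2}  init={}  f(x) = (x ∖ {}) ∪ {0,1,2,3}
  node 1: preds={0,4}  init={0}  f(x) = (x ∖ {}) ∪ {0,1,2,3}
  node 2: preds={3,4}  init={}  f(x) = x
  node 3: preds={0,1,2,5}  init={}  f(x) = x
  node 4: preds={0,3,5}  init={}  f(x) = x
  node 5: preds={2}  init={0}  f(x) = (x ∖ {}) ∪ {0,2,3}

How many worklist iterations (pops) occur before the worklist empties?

Iteration log — 14 steps:
  step 1. node 0  ⊔preds={}  new={0,1,2,3}  old={}  +wl: 
  step 2. node 1  ⊔preds={0,1,2,3}  new={0,1,2,3}  old={0}  +wl: 
  step 3. node 2  ⊔preds={}  new={}  stable
  step 4. node 3  ⊔preds={0,1,2,3}  new={0,1,2,3}  old={}  +wl: 2
  step 5. node 4  ⊔preds={0,1,2,3}  new={0,1,2,3}  old={}  +wl: 1
  step 6. node 5  ⊔preds={}  new={0,2,3}  old={0}  +wl: 3,4
  step 7. node 2  ⊔preds={0,1,2,3}  new={0,1,2,3}  old={}  +wl: 0,5
  step 8. node 1  ⊔preds={0,1,2,3}  new={0,1,2,3}  stable
  step 9. node 3  ⊔preds={0,1,2,3}  new={0,1,2,3}  stable
  step 10. node 4  ⊔preds={0,1,2,3}  new={0,1,2,3}  stable
  step 11. node 0  ⊔preds={0,1,2,3}  new={0,1,2,3}  stable
  step 12. node 5  ⊔preds={0,1,2,3}  new={0,1,2,3}  old={0,2,3}  +wl: 3,4
  step 13. node 3  ⊔preds={0,1,2,3}  new={0,1,2,3}  stable
  step 14. node 4  ⊔preds={0,1,2,3}  new={0,1,2,3}  stable

Least fixpoint reached:
  node 0: {0,1,2,3}
  node 1: {0,1,2,3}
  node 2: {0,1,2,3}
  node 3: {0,1,2,3}
  node 4: {0,1,2,3}
  node 5: {0,1,2,3}

14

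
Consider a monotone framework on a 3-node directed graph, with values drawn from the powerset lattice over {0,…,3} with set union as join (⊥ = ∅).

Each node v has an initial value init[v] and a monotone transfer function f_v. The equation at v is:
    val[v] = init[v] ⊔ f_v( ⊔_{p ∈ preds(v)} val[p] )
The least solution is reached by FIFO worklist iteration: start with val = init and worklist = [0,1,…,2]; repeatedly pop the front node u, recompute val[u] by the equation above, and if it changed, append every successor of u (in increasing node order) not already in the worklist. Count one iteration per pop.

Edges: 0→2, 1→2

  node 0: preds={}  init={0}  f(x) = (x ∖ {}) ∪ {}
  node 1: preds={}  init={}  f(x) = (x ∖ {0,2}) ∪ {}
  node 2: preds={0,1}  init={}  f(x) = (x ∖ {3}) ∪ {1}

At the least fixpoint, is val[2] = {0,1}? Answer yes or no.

yes

Trace (3 dequeues):
  [1] u=0 | in {} | out {0} | ==
  [2] u=1 | in {} | out {} | ==
  [3] u=2 | in {0} | out {0,1} | prev {} | push {}

Converged values:
  [0] {0}
  [1] {}
  [2] {0,1}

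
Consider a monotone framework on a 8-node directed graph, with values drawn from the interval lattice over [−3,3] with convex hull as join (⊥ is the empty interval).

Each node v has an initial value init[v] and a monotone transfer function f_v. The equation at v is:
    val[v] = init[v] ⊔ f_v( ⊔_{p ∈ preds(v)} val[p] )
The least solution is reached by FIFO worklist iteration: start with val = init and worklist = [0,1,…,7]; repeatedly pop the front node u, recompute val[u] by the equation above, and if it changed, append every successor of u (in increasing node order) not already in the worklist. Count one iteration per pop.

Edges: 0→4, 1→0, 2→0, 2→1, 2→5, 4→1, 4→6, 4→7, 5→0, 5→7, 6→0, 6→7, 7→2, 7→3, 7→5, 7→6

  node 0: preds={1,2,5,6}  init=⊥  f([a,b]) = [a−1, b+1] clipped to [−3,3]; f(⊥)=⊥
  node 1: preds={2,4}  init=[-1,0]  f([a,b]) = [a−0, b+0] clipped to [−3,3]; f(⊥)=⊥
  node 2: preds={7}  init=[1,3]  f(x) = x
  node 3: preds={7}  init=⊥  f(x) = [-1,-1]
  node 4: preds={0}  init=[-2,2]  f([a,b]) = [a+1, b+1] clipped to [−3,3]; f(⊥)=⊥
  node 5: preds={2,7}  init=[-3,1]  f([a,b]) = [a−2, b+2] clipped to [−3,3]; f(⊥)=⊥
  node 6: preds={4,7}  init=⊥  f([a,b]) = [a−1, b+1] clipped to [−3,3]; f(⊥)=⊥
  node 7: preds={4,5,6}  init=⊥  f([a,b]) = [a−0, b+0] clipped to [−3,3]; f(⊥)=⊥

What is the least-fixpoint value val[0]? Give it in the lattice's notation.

Worklist (17 pops):
  #1 pop 0: in=[-3,3] → [-3,3] (was ⊥); enqueue []
  #2 pop 1: in=[-2,3] → [-2,3] (was [-1,0]); enqueue [0]
  #3 pop 2: in=⊥ → [1,3] (no change)
  #4 pop 3: in=⊥ → [-1,-1] (was ⊥); enqueue []
  #5 pop 4: in=[-3,3] → [-2,3] (was [-2,2]); enqueue [1]
  #6 pop 5: in=[1,3] → [-3,3] (was [-3,1]); enqueue []
  #7 pop 6: in=[-2,3] → [-3,3] (was ⊥); enqueue []
  #8 pop 7: in=[-3,3] → [-3,3] (was ⊥); enqueue [2,3,5,6]
  #9 pop 0: in=[-3,3] → [-3,3] (no change)
  #10 pop 1: in=[-2,3] → [-2,3] (no change)
  #11 pop 2: in=[-3,3] → [-3,3] (was [1,3]); enqueue [0,1]
  #12 pop 3: in=[-3,3] → [-1,-1] (no change)
  #13 pop 5: in=[-3,3] → [-3,3] (no change)
  #14 pop 6: in=[-3,3] → [-3,3] (no change)
  #15 pop 0: in=[-3,3] → [-3,3] (no change)
  #16 pop 1: in=[-3,3] → [-3,3] (was [-2,3]); enqueue [0]
  #17 pop 0: in=[-3,3] → [-3,3] (no change)

Fixpoint:
  val[0] = [-3,3]
  val[1] = [-3,3]
  val[2] = [-3,3]
  val[3] = [-1,-1]
  val[4] = [-2,3]
  val[5] = [-3,3]
  val[6] = [-3,3]
  val[7] = [-3,3]

[-3,3]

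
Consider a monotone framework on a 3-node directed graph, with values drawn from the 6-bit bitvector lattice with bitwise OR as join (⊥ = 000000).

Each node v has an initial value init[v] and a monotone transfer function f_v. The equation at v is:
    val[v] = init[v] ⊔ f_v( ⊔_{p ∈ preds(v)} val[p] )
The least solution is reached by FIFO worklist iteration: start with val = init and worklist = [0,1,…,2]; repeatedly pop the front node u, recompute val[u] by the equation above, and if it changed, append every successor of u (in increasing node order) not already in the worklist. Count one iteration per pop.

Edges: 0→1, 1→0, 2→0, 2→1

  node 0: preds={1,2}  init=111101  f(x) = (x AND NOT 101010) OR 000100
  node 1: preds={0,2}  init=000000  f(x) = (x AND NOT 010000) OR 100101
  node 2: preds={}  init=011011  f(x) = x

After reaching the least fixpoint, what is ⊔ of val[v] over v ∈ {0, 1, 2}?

Trace (4 dequeues):
  [1] u=0 | in 011011 | out 111101 | ==
  [2] u=1 | in 111111 | out 101111 | prev 000000 | push {0}
  [3] u=2 | in 000000 | out 011011 | ==
  [4] u=0 | in 111111 | out 111101 | ==

Converged values:
  [0] 111101
  [1] 101111
  [2] 011011

111111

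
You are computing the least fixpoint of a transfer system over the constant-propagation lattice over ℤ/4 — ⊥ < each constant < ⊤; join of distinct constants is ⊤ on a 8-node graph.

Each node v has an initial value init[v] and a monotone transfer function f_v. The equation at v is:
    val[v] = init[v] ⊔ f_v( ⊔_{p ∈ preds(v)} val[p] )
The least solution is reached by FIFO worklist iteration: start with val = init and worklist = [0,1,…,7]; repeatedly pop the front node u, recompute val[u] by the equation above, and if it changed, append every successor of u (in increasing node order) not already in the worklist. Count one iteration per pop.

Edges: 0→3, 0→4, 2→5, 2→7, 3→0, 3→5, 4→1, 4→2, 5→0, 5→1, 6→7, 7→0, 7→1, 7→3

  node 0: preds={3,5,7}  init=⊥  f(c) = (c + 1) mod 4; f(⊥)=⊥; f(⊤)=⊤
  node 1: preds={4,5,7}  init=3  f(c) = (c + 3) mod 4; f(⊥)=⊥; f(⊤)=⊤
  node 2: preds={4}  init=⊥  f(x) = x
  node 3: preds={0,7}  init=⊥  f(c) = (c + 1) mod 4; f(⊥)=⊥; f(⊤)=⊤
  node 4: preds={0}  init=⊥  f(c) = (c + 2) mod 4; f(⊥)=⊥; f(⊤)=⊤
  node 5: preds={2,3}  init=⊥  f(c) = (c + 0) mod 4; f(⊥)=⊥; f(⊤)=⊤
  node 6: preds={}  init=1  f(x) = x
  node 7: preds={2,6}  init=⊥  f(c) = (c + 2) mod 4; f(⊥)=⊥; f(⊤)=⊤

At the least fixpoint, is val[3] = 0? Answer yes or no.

no

Worklist (27 pops):
  #1 pop 0: in=⊥ → ⊥ (no change)
  #2 pop 1: in=⊥ → 3 (no change)
  #3 pop 2: in=⊥ → ⊥ (no change)
  #4 pop 3: in=⊥ → ⊥ (no change)
  #5 pop 4: in=⊥ → ⊥ (no change)
  #6 pop 5: in=⊥ → ⊥ (no change)
  #7 pop 6: in=⊥ → 1 (no change)
  #8 pop 7: in=1 → 3 (was ⊥); enqueue [0,1,3]
  #9 pop 0: in=3 → 0 (was ⊥); enqueue [4]
  #10 pop 1: in=3 → ⊤ (was 3); enqueue []
  #11 pop 3: in=⊤ → ⊤ (was ⊥); enqueue [0,5]
  #12 pop 4: in=0 → 2 (was ⊥); enqueue [1,2]
  #13 pop 0: in=⊤ → ⊤ (was 0); enqueue [3,4]
  #14 pop 5: in=⊤ → ⊤ (was ⊥); enqueue [0]
  #15 pop 1: in=⊤ → ⊤ (no change)
  #16 pop 2: in=2 → 2 (was ⊥); enqueue [5,7]
  #17 pop 3: in=⊤ → ⊤ (no change)
  #18 pop 4: in=⊤ → ⊤ (was 2); enqueue [1,2]
  #19 pop 0: in=⊤ → ⊤ (no change)
  #20 pop 5: in=⊤ → ⊤ (no change)
  #21 pop 7: in=⊤ → ⊤ (was 3); enqueue [0,3]
  #22 pop 1: in=⊤ → ⊤ (no change)
  #23 pop 2: in=⊤ → ⊤ (was 2); enqueue [5,7]
  #24 pop 0: in=⊤ → ⊤ (no change)
  #25 pop 3: in=⊤ → ⊤ (no change)
  #26 pop 5: in=⊤ → ⊤ (no change)
  #27 pop 7: in=⊤ → ⊤ (no change)

Fixpoint:
  val[0] = ⊤
  val[1] = ⊤
  val[2] = ⊤
  val[3] = ⊤
  val[4] = ⊤
  val[5] = ⊤
  val[6] = 1
  val[7] = ⊤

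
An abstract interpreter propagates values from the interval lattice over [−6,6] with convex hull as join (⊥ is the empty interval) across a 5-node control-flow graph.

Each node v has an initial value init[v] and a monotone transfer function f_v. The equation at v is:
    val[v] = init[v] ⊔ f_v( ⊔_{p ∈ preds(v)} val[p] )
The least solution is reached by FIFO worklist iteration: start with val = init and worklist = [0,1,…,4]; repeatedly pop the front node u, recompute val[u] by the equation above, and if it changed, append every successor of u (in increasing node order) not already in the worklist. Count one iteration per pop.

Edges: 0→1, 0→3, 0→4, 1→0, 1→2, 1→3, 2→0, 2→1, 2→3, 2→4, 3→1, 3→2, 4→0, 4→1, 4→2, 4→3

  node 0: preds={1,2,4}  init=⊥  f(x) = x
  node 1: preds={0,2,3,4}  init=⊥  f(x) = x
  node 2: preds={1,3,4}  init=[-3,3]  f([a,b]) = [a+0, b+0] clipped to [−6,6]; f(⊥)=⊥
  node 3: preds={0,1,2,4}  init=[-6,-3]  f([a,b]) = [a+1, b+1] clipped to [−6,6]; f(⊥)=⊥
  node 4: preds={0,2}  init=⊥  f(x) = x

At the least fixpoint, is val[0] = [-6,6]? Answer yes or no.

Worklist (25 pops):
  #1 pop 0: in=[-3,3] → [-3,3] (was ⊥); enqueue []
  #2 pop 1: in=[-6,3] → [-6,3] (was ⊥); enqueue [0]
  #3 pop 2: in=[-6,3] → [-6,3] (was [-3,3]); enqueue [1]
  #4 pop 3: in=[-6,3] → [-6,4] (was [-6,-3]); enqueue [2]
  #5 pop 4: in=[-6,3] → [-6,3] (was ⊥); enqueue [3]
  #6 pop 0: in=[-6,3] → [-6,3] (was [-3,3]); enqueue [4]
  #7 pop 1: in=[-6,4] → [-6,4] (was [-6,3]); enqueue [0]
  #8 pop 2: in=[-6,4] → [-6,4] (was [-6,3]); enqueue [1]
  #9 pop 3: in=[-6,4] → [-6,5] (was [-6,4]); enqueue [2]
  #10 pop 4: in=[-6,4] → [-6,4] (was [-6,3]); enqueue [3]
  #11 pop 0: in=[-6,4] → [-6,4] (was [-6,3]); enqueue [4]
  #12 pop 1: in=[-6,5] → [-6,5] (was [-6,4]); enqueue [0]
  #13 pop 2: in=[-6,5] → [-6,5] (was [-6,4]); enqueue [1]
  #14 pop 3: in=[-6,5] → [-6,6] (was [-6,5]); enqueue [2]
  #15 pop 4: in=[-6,5] → [-6,5] (was [-6,4]); enqueue [3]
  #16 pop 0: in=[-6,5] → [-6,5] (was [-6,4]); enqueue [4]
  #17 pop 1: in=[-6,6] → [-6,6] (was [-6,5]); enqueue [0]
  #18 pop 2: in=[-6,6] → [-6,6] (was [-6,5]); enqueue [1]
  #19 pop 3: in=[-6,6] → [-6,6] (no change)
  #20 pop 4: in=[-6,6] → [-6,6] (was [-6,5]); enqueue [2,3]
  #21 pop 0: in=[-6,6] → [-6,6] (was [-6,5]); enqueue [4]
  #22 pop 1: in=[-6,6] → [-6,6] (no change)
  #23 pop 2: in=[-6,6] → [-6,6] (no change)
  #24 pop 3: in=[-6,6] → [-6,6] (no change)
  #25 pop 4: in=[-6,6] → [-6,6] (no change)

Fixpoint:
  val[0] = [-6,6]
  val[1] = [-6,6]
  val[2] = [-6,6]
  val[3] = [-6,6]
  val[4] = [-6,6]

yes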